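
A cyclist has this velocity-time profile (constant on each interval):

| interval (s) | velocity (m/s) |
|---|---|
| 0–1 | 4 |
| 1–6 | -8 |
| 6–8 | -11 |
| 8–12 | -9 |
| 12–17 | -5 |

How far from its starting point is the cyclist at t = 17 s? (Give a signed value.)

Net displacement equals the area under the velocity-time graph (areas below the axis count negative).
0–1 s: 4 × 1 = 4 m
1–6 s: -8 × 5 = -40 m
6–8 s: -11 × 2 = -22 m
8–12 s: -9 × 4 = -36 m
12–17 s: -5 × 5 = -25 m
Net displacement = -119 m

-119 m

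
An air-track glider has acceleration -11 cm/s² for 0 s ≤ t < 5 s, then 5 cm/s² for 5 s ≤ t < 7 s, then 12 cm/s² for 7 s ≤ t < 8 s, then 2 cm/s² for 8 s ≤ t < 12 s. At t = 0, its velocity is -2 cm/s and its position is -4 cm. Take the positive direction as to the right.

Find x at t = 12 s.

On each constant-a segment, Δv = aΔt and Δx = v₀Δt + ½aΔt²; chain segment to segment.
0–5 s: v starts -2 cm/s; Δx = -2·5 + ½·-11·5² = -147.5 cm; v ends -57 cm/s.
5–7 s: v starts -57 cm/s; Δx = -57·2 + ½·5·2² = -104 cm; v ends -47 cm/s.
7–8 s: v starts -47 cm/s; Δx = -47·1 + ½·12·1² = -41 cm; v ends -35 cm/s.
8–12 s: v starts -35 cm/s; Δx = -35·4 + ½·2·4² = -124 cm; v ends -27 cm/s.
x(12) = -4 + Σ Δx = -420.5 cm.

-420.5 cm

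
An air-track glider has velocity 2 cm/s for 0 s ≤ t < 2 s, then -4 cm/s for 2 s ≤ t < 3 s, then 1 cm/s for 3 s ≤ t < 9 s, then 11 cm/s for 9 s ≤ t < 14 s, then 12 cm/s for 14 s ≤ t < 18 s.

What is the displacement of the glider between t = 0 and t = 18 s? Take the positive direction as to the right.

109 cm

Displacement is the signed area under the v-t curve.
0–2 s: 2 × 2 = 4 cm
2–3 s: -4 × 1 = -4 cm
3–9 s: 1 × 6 = 6 cm
9–14 s: 11 × 5 = 55 cm
14–18 s: 12 × 4 = 48 cm
Net displacement = 109 cm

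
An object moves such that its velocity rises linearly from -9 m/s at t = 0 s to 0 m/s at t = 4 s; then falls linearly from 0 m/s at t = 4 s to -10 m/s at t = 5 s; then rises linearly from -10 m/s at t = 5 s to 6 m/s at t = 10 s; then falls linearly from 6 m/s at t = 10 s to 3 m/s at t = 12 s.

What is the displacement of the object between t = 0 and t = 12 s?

Displacement is the signed area under the v-t curve.
0–4 s: ½(-9 + 0)(4) = -18 m
4–5 s: ½(0 + -10)(1) = -5 m
5–10 s: ½(-10 + 6)(5) = -10 m
10–12 s: ½(6 + 3)(2) = 9 m
Net displacement = -24 m

-24 m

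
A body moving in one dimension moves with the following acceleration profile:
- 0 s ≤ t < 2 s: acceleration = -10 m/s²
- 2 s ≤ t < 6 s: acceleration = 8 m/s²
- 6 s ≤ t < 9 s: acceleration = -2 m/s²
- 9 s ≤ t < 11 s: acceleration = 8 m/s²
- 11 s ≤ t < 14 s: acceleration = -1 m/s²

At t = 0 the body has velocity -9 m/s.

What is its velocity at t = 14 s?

10 m/s

Δv equals the area under the a-t graph; then v = v₀ + Δv.
0–2 s: -10 × 2 = -20 m/s
2–6 s: 8 × 4 = 32 m/s
6–9 s: -2 × 3 = -6 m/s
9–11 s: 8 × 2 = 16 m/s
11–14 s: -1 × 3 = -3 m/s
Δv = 19 m/s, so v(14) = -9 + (19) = 10 m/s.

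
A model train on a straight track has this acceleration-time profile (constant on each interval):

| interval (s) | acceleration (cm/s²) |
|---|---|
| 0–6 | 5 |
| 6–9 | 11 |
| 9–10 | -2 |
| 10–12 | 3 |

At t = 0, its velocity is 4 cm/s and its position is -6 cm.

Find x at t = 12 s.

On each constant-a segment, Δv = aΔt and Δx = v₀Δt + ½aΔt²; chain segment to segment.
0–6 s: v starts 4 cm/s; Δx = 4·6 + ½·5·6² = 114 cm; v ends 34 cm/s.
6–9 s: v starts 34 cm/s; Δx = 34·3 + ½·11·3² = 151.5 cm; v ends 67 cm/s.
9–10 s: v starts 67 cm/s; Δx = 67·1 + ½·-2·1² = 66 cm; v ends 65 cm/s.
10–12 s: v starts 65 cm/s; Δx = 65·2 + ½·3·2² = 136 cm; v ends 71 cm/s.
x(12) = -6 + Σ Δx = 461.5 cm.

461.5 cm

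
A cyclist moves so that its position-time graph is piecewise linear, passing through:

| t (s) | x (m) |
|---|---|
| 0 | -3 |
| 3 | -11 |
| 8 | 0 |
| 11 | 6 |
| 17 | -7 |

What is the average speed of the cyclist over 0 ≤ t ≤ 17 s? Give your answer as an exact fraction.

38/17 m/s

Average speed = (total path length)/(elapsed time); on a piecewise-linear x-t graph the path length is Σ|Δx|.
0–3 s: |Δx| = |-11 − -3| = 8 m
3–8 s: |Δx| = |0 − -11| = 11 m
8–11 s: |Δx| = |6 − 0| = 6 m
11–17 s: |Δx| = |-7 − 6| = 13 m
Total path = 38 m; average speed = 38/17 = 38/17 m/s.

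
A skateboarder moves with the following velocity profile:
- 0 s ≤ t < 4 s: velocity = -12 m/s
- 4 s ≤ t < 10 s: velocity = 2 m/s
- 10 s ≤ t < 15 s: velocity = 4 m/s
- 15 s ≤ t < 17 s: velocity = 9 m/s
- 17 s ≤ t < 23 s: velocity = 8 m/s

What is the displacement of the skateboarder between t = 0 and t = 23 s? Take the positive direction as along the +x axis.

50 m

Displacement is the signed area under the v-t curve.
0–4 s: -12 × 4 = -48 m
4–10 s: 2 × 6 = 12 m
10–15 s: 4 × 5 = 20 m
15–17 s: 9 × 2 = 18 m
17–23 s: 8 × 6 = 48 m
Net displacement = 50 m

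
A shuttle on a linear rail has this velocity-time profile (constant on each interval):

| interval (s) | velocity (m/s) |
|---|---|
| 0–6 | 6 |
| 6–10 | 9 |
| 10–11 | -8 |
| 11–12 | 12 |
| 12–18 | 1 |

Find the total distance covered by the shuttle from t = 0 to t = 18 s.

Total distance travelled is ∫|v| dt — sum the magnitudes of each area piece.
0–6 s: |6| × 6 = 36 m
6–10 s: |9| × 4 = 36 m
10–11 s: |-8| × 1 = 8 m
11–12 s: |12| × 1 = 12 m
12–18 s: |1| × 6 = 6 m
Total distance = 98 m

98 m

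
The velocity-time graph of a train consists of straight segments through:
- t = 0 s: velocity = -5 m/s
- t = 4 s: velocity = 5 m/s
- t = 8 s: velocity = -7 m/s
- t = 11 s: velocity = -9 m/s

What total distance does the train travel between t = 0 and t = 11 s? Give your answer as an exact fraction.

139/3 m

Distance (not displacement) is the total path length: add the absolute areas under v-t.
0–4 s: v = 0 at t = 2 s; triangle areas 5 + 5 = 10 m
4–8 s: v = 0 at t = 17/3 s; triangle areas 25/6 + 49/6 = 37/3 m
8–11 s: |½(-7 + -9)(3)| = 24 m
Total distance = 139/3 m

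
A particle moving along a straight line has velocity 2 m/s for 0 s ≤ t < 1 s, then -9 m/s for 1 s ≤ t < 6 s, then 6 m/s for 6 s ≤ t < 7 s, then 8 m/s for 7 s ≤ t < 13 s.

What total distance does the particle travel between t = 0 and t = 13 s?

Total distance travelled is ∫|v| dt — sum the magnitudes of each area piece.
0–1 s: |2| × 1 = 2 m
1–6 s: |-9| × 5 = 45 m
6–7 s: |6| × 1 = 6 m
7–13 s: |8| × 6 = 48 m
Total distance = 101 m

101 m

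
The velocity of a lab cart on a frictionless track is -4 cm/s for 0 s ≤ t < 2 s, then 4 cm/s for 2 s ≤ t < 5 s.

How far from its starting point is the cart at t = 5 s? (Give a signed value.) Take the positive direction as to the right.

4 cm

Net displacement equals the area under the velocity-time graph (areas below the axis count negative).
0–2 s: -4 × 2 = -8 cm
2–5 s: 4 × 3 = 12 cm
Net displacement = 4 cm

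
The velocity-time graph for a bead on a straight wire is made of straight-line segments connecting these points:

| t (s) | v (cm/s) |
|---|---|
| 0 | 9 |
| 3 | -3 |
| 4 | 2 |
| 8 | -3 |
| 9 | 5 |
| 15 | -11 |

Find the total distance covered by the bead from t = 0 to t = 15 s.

47.25 cm

Total distance travelled is ∫|v| dt — sum the magnitudes of each area piece.
0–3 s: v = 0 at t = 2.25 s; triangle areas 10.125 + 1.125 = 11.25 cm
3–4 s: v = 0 at t = 3.6 s; triangle areas 0.9 + 0.4 = 1.3 cm
4–8 s: v = 0 at t = 5.6 s; triangle areas 1.6 + 3.6 = 5.2 cm
8–9 s: v = 0 at t = 8.375 s; triangle areas 0.5625 + 1.5625 = 2.125 cm
9–15 s: v = 0 at t = 10.875 s; triangle areas 4.6875 + 22.6875 = 27.375 cm
Total distance = 47.25 cm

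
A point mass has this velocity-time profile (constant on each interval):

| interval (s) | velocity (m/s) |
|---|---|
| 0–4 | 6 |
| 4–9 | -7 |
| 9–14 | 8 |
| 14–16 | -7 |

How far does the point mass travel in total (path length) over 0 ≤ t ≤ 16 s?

Total distance travelled is ∫|v| dt — sum the magnitudes of each area piece.
0–4 s: |6| × 4 = 24 m
4–9 s: |-7| × 5 = 35 m
9–14 s: |8| × 5 = 40 m
14–16 s: |-7| × 2 = 14 m
Total distance = 113 m

113 m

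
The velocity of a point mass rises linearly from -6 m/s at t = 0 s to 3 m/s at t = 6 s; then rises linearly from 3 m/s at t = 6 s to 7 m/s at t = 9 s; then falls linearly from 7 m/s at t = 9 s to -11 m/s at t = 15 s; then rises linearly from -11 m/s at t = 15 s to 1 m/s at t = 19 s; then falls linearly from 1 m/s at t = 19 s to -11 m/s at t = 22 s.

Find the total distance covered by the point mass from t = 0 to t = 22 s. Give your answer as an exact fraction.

1127/12 m

Distance (not displacement) is the total path length: add the absolute areas under v-t.
0–6 s: v = 0 at t = 4 s; triangle areas 12 + 3 = 15 m
6–9 s: |½(3 + 7)(3)| = 15 m
9–15 s: v = 0 at t = 34/3 s; triangle areas 49/6 + 121/6 = 85/3 m
15–19 s: v = 0 at t = 56/3 s; triangle areas 121/6 + 1/6 = 61/3 m
19–22 s: v = 0 at t = 19.25 s; triangle areas 0.125 + 15.125 = 15.25 m
Total distance = 1127/12 m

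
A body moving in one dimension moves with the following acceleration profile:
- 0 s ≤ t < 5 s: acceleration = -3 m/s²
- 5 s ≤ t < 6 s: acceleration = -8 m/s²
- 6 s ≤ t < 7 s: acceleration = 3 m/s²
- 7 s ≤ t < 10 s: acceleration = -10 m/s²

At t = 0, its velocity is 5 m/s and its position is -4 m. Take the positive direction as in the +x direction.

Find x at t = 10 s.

-137 m

On each constant-a segment, Δv = aΔt and Δx = v₀Δt + ½aΔt²; chain segment to segment.
0–5 s: v starts 5 m/s; Δx = 5·5 + ½·-3·5² = -12.5 m; v ends -10 m/s.
5–6 s: v starts -10 m/s; Δx = -10·1 + ½·-8·1² = -14 m; v ends -18 m/s.
6–7 s: v starts -18 m/s; Δx = -18·1 + ½·3·1² = -16.5 m; v ends -15 m/s.
7–10 s: v starts -15 m/s; Δx = -15·3 + ½·-10·3² = -90 m; v ends -45 m/s.
x(10) = -4 + Σ Δx = -137 m.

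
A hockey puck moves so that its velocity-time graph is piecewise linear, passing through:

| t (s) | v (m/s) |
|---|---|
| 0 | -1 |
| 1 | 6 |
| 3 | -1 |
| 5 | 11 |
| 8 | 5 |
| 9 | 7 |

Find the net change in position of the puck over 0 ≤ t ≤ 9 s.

47.5 m

Net displacement equals the area under the velocity-time graph (areas below the axis count negative).
0–1 s: ½(-1 + 6)(1) = 2.5 m
1–3 s: ½(6 + -1)(2) = 5 m
3–5 s: ½(-1 + 11)(2) = 10 m
5–8 s: ½(11 + 5)(3) = 24 m
8–9 s: ½(5 + 7)(1) = 6 m
Net displacement = 47.5 m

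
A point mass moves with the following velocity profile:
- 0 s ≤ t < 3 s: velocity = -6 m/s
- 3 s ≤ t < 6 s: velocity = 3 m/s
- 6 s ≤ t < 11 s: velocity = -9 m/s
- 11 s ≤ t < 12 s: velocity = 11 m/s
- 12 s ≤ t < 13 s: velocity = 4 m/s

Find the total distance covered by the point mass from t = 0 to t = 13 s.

87 m

Distance (not displacement) is the total path length: add the absolute areas under v-t.
0–3 s: |-6| × 3 = 18 m
3–6 s: |3| × 3 = 9 m
6–11 s: |-9| × 5 = 45 m
11–12 s: |11| × 1 = 11 m
12–13 s: |4| × 1 = 4 m
Total distance = 87 m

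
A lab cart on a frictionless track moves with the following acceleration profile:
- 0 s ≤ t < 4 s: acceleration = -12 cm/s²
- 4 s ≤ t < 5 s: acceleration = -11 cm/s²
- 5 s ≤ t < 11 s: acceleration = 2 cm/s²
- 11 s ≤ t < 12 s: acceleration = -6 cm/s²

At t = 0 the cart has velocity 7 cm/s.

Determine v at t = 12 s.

Δv equals the area under the a-t graph; then v = v₀ + Δv.
0–4 s: -12 × 4 = -48 cm/s
4–5 s: -11 × 1 = -11 cm/s
5–11 s: 2 × 6 = 12 cm/s
11–12 s: -6 × 1 = -6 cm/s
Δv = -53 cm/s, so v(12) = 7 + (-53) = -46 cm/s.

-46 cm/s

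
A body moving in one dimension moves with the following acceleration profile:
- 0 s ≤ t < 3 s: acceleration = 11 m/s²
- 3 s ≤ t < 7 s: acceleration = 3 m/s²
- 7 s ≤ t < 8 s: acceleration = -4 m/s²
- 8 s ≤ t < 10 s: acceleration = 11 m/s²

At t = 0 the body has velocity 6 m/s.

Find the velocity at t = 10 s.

69 m/s

Δv equals the area under the a-t graph; then v = v₀ + Δv.
0–3 s: 11 × 3 = 33 m/s
3–7 s: 3 × 4 = 12 m/s
7–8 s: -4 × 1 = -4 m/s
8–10 s: 11 × 2 = 22 m/s
Δv = 63 m/s, so v(10) = 6 + (63) = 69 m/s.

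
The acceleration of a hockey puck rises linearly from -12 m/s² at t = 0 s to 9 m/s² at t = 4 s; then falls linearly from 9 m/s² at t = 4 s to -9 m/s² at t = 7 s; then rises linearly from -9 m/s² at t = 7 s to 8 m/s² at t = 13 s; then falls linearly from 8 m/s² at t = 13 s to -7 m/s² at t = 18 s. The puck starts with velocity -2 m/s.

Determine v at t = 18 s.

-8.5 m/s

Δv equals the area under the a-t graph; then v = v₀ + Δv.
0–4 s: ½(-12 + 9)(4) = -6 m/s
4–7 s: ½(9 + -9)(3) = 0 m/s
7–13 s: ½(-9 + 8)(6) = -3 m/s
13–18 s: ½(8 + -7)(5) = 2.5 m/s
Δv = -6.5 m/s, so v(18) = -2 + (-6.5) = -8.5 m/s.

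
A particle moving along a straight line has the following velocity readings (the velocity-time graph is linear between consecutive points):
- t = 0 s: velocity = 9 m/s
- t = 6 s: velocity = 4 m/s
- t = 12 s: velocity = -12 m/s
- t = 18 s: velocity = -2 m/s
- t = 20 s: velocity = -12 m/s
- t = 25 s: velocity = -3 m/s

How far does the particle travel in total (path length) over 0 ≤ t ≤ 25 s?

162.5 m

Total distance travelled is ∫|v| dt — sum the magnitudes of each area piece.
0–6 s: |½(9 + 4)(6)| = 39 m
6–12 s: v = 0 at t = 7.5 s; triangle areas 3 + 27 = 30 m
12–18 s: |½(-12 + -2)(6)| = 42 m
18–20 s: |½(-2 + -12)(2)| = 14 m
20–25 s: |½(-12 + -3)(5)| = 37.5 m
Total distance = 162.5 m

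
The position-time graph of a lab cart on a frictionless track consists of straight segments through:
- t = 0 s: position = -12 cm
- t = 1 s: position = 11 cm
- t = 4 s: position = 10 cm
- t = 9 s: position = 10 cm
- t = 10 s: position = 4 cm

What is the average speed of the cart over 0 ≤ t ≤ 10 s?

3 cm/s

Average speed = (total path length)/(elapsed time); on a piecewise-linear x-t graph the path length is Σ|Δx|.
0–1 s: |Δx| = |11 − -12| = 23 cm
1–4 s: |Δx| = |10 − 11| = 1 cm
4–9 s: |Δx| = |10 − 10| = 0 cm
9–10 s: |Δx| = |4 − 10| = 6 cm
Total path = 30 cm; average speed = 30/10 = 3 cm/s.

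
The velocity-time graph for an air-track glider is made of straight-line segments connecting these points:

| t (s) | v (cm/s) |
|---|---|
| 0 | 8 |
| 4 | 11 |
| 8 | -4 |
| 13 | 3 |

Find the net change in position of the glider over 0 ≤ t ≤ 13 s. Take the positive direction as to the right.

Displacement is the signed area under the v-t curve.
0–4 s: ½(8 + 11)(4) = 38 cm
4–8 s: ½(11 + -4)(4) = 14 cm
8–13 s: ½(-4 + 3)(5) = -2.5 cm
Net displacement = 49.5 cm

49.5 cm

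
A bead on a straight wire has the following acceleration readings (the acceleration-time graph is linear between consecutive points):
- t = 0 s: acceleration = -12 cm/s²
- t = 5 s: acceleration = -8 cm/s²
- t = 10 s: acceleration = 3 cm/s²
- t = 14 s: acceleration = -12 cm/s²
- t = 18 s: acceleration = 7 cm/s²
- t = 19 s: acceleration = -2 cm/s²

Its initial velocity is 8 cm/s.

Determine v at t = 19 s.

Δv equals the area under the a-t graph; then v = v₀ + Δv.
0–5 s: ½(-12 + -8)(5) = -50 cm/s
5–10 s: ½(-8 + 3)(5) = -12.5 cm/s
10–14 s: ½(3 + -12)(4) = -18 cm/s
14–18 s: ½(-12 + 7)(4) = -10 cm/s
18–19 s: ½(7 + -2)(1) = 2.5 cm/s
Δv = -88 cm/s, so v(19) = 8 + (-88) = -80 cm/s.

-80 cm/s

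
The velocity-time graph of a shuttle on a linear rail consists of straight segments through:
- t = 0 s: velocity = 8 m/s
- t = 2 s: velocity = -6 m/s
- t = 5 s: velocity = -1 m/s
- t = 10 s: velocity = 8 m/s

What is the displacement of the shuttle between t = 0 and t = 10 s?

Net displacement equals the area under the velocity-time graph (areas below the axis count negative).
0–2 s: ½(8 + -6)(2) = 2 m
2–5 s: ½(-6 + -1)(3) = -10.5 m
5–10 s: ½(-1 + 8)(5) = 17.5 m
Net displacement = 9 m

9 m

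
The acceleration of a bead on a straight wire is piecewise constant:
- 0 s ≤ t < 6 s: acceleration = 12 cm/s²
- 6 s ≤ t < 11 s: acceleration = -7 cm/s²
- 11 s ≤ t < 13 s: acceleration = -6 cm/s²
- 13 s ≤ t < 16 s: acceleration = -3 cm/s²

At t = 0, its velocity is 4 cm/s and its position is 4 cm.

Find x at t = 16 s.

On each constant-a segment, Δv = aΔt and Δx = v₀Δt + ½aΔt²; chain segment to segment.
0–6 s: v starts 4 cm/s; Δx = 4·6 + ½·12·6² = 240 cm; v ends 76 cm/s.
6–11 s: v starts 76 cm/s; Δx = 76·5 + ½·-7·5² = 292.5 cm; v ends 41 cm/s.
11–13 s: v starts 41 cm/s; Δx = 41·2 + ½·-6·2² = 70 cm; v ends 29 cm/s.
13–16 s: v starts 29 cm/s; Δx = 29·3 + ½·-3·3² = 73.5 cm; v ends 20 cm/s.
x(16) = 4 + Σ Δx = 680 cm.

680 cm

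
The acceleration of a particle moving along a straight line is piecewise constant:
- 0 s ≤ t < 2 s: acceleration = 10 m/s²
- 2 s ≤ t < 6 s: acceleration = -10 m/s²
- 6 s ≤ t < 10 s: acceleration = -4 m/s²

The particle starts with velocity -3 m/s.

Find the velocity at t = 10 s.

Δv equals the area under the a-t graph; then v = v₀ + Δv.
0–2 s: 10 × 2 = 20 m/s
2–6 s: -10 × 4 = -40 m/s
6–10 s: -4 × 4 = -16 m/s
Δv = -36 m/s, so v(10) = -3 + (-36) = -39 m/s.

-39 m/s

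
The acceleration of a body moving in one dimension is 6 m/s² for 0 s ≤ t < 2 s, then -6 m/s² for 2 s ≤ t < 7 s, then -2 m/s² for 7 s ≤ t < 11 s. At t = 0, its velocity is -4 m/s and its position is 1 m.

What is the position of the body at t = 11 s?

On each constant-a segment, Δv = aΔt and Δx = v₀Δt + ½aΔt²; chain segment to segment.
0–2 s: v starts -4 m/s; Δx = -4·2 + ½·6·2² = 4 m; v ends 8 m/s.
2–7 s: v starts 8 m/s; Δx = 8·5 + ½·-6·5² = -35 m; v ends -22 m/s.
7–11 s: v starts -22 m/s; Δx = -22·4 + ½·-2·4² = -104 m; v ends -30 m/s.
x(11) = 1 + Σ Δx = -134 m.

-134 m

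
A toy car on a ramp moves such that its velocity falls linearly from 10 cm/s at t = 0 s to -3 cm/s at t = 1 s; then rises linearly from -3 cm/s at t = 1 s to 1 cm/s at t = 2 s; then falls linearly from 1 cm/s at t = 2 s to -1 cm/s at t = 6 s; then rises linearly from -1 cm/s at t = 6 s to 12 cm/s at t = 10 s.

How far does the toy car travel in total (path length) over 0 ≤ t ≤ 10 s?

Distance (not displacement) is the total path length: add the absolute areas under v-t.
0–1 s: v = 0 at t = 10/13 s; triangle areas 50/13 + 9/26 = 109/26 cm
1–2 s: v = 0 at t = 1.75 s; triangle areas 1.125 + 0.125 = 1.25 cm
2–6 s: v = 0 at t = 4 s; triangle areas 1 + 1 = 2 cm
6–10 s: v = 0 at t = 82/13 s; triangle areas 2/13 + 288/13 = 290/13 cm
Total distance = 29.75 cm

29.75 cm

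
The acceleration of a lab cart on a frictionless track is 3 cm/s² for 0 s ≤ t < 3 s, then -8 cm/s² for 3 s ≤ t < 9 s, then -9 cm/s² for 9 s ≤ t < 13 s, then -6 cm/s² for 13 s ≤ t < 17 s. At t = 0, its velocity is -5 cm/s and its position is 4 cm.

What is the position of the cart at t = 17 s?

-733.5 cm

On each constant-a segment, Δv = aΔt and Δx = v₀Δt + ½aΔt²; chain segment to segment.
0–3 s: v starts -5 cm/s; Δx = -5·3 + ½·3·3² = -1.5 cm; v ends 4 cm/s.
3–9 s: v starts 4 cm/s; Δx = 4·6 + ½·-8·6² = -120 cm; v ends -44 cm/s.
9–13 s: v starts -44 cm/s; Δx = -44·4 + ½·-9·4² = -248 cm; v ends -80 cm/s.
13–17 s: v starts -80 cm/s; Δx = -80·4 + ½·-6·4² = -368 cm; v ends -104 cm/s.
x(17) = 4 + Σ Δx = -733.5 cm.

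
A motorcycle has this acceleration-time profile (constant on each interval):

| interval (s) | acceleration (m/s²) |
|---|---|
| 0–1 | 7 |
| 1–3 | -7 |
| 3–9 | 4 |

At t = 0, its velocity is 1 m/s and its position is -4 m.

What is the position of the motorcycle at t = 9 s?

38.5 m

On each constant-a segment, Δv = aΔt and Δx = v₀Δt + ½aΔt²; chain segment to segment.
0–1 s: v starts 1 m/s; Δx = 1·1 + ½·7·1² = 4.5 m; v ends 8 m/s.
1–3 s: v starts 8 m/s; Δx = 8·2 + ½·-7·2² = 2 m; v ends -6 m/s.
3–9 s: v starts -6 m/s; Δx = -6·6 + ½·4·6² = 36 m; v ends 18 m/s.
x(9) = -4 + Σ Δx = 38.5 m.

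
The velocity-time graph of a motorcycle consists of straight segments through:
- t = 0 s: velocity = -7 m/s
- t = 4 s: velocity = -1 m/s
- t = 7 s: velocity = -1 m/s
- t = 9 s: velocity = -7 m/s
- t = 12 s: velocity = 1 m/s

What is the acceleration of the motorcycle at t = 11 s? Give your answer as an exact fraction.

8/3 m/s²

Acceleration is the slope of the v-t graph on 9–12 s: (1 − -7)/(12 − 9) = 8/3 m/s².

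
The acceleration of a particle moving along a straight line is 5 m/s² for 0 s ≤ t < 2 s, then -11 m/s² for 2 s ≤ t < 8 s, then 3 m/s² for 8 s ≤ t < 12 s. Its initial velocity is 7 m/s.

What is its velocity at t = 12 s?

Δv equals the area under the a-t graph; then v = v₀ + Δv.
0–2 s: 5 × 2 = 10 m/s
2–8 s: -11 × 6 = -66 m/s
8–12 s: 3 × 4 = 12 m/s
Δv = -44 m/s, so v(12) = 7 + (-44) = -37 m/s.

-37 m/s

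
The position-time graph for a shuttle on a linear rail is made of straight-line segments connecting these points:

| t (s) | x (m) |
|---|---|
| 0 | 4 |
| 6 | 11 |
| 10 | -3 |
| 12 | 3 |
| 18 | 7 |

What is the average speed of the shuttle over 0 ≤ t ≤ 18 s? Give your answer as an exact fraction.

Average speed = (total path length)/(elapsed time); on a piecewise-linear x-t graph the path length is Σ|Δx|.
0–6 s: |Δx| = |11 − 4| = 7 m
6–10 s: |Δx| = |-3 − 11| = 14 m
10–12 s: |Δx| = |3 − -3| = 6 m
12–18 s: |Δx| = |7 − 3| = 4 m
Total path = 31 m; average speed = 31/18 = 31/18 m/s.

31/18 m/s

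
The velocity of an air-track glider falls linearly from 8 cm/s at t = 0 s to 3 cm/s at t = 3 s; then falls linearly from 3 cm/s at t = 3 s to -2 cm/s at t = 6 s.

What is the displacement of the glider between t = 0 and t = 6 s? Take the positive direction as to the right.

18 cm

Displacement is the signed area under the v-t curve.
0–3 s: ½(8 + 3)(3) = 16.5 cm
3–6 s: ½(3 + -2)(3) = 1.5 cm
Net displacement = 18 cm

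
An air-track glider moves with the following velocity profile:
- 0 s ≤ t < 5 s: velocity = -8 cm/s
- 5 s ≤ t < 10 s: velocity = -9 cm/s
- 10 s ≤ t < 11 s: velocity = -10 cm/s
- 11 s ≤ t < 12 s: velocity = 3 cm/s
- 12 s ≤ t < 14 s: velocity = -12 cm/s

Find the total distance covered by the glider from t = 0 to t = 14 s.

122 cm

Distance (not displacement) is the total path length: add the absolute areas under v-t.
0–5 s: |-8| × 5 = 40 cm
5–10 s: |-9| × 5 = 45 cm
10–11 s: |-10| × 1 = 10 cm
11–12 s: |3| × 1 = 3 cm
12–14 s: |-12| × 2 = 24 cm
Total distance = 122 cm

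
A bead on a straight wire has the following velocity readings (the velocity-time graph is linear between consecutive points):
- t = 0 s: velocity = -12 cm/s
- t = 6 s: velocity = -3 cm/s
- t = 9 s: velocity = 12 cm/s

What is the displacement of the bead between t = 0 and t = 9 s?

Displacement is the signed area under the v-t curve.
0–6 s: ½(-12 + -3)(6) = -45 cm
6–9 s: ½(-3 + 12)(3) = 13.5 cm
Net displacement = -31.5 cm

-31.5 cm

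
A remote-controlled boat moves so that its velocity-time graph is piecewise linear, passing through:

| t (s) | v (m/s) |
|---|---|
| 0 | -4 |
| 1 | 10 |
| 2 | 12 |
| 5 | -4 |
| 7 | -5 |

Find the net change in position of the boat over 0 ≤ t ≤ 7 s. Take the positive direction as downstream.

17 m

Net displacement equals the area under the velocity-time graph (areas below the axis count negative).
0–1 s: ½(-4 + 10)(1) = 3 m
1–2 s: ½(10 + 12)(1) = 11 m
2–5 s: ½(12 + -4)(3) = 12 m
5–7 s: ½(-4 + -5)(2) = -9 m
Net displacement = 17 m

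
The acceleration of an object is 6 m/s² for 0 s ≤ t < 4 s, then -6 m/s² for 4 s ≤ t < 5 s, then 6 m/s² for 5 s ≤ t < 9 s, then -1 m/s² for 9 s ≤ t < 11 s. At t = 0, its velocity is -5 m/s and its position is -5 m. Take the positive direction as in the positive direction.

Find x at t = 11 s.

211 m

On each constant-a segment, Δv = aΔt and Δx = v₀Δt + ½aΔt²; chain segment to segment.
0–4 s: v starts -5 m/s; Δx = -5·4 + ½·6·4² = 28 m; v ends 19 m/s.
4–5 s: v starts 19 m/s; Δx = 19·1 + ½·-6·1² = 16 m; v ends 13 m/s.
5–9 s: v starts 13 m/s; Δx = 13·4 + ½·6·4² = 100 m; v ends 37 m/s.
9–11 s: v starts 37 m/s; Δx = 37·2 + ½·-1·2² = 72 m; v ends 35 m/s.
x(11) = -5 + Σ Δx = 211 m.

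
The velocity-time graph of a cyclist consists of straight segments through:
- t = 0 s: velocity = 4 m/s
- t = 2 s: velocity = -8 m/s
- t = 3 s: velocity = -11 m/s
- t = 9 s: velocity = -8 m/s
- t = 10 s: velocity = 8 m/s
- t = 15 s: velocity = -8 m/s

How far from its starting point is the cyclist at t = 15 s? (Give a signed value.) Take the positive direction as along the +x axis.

-70.5 m

Net displacement equals the area under the velocity-time graph (areas below the axis count negative).
0–2 s: ½(4 + -8)(2) = -4 m
2–3 s: ½(-8 + -11)(1) = -9.5 m
3–9 s: ½(-11 + -8)(6) = -57 m
9–10 s: ½(-8 + 8)(1) = 0 m
10–15 s: ½(8 + -8)(5) = 0 m
Net displacement = -70.5 m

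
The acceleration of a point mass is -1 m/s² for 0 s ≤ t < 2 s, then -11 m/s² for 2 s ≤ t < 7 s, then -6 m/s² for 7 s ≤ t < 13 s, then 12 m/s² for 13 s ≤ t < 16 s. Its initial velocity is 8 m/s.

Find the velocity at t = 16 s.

Δv equals the area under the a-t graph; then v = v₀ + Δv.
0–2 s: -1 × 2 = -2 m/s
2–7 s: -11 × 5 = -55 m/s
7–13 s: -6 × 6 = -36 m/s
13–16 s: 12 × 3 = 36 m/s
Δv = -57 m/s, so v(16) = 8 + (-57) = -49 m/s.

-49 m/s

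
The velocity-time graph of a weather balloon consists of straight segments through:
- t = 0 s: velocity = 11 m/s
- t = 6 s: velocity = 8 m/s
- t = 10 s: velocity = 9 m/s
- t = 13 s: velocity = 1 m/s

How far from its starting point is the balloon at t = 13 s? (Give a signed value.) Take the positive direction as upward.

Net displacement equals the area under the velocity-time graph (areas below the axis count negative).
0–6 s: ½(11 + 8)(6) = 57 m
6–10 s: ½(8 + 9)(4) = 34 m
10–13 s: ½(9 + 1)(3) = 15 m
Net displacement = 106 m

106 m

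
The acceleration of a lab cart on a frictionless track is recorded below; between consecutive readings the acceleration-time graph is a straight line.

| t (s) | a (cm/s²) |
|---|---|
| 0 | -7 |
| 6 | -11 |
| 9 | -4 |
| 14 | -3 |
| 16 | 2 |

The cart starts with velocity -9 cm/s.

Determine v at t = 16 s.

-104 cm/s

Δv equals the area under the a-t graph; then v = v₀ + Δv.
0–6 s: ½(-7 + -11)(6) = -54 cm/s
6–9 s: ½(-11 + -4)(3) = -22.5 cm/s
9–14 s: ½(-4 + -3)(5) = -17.5 cm/s
14–16 s: ½(-3 + 2)(2) = -1 cm/s
Δv = -95 cm/s, so v(16) = -9 + (-95) = -104 cm/s.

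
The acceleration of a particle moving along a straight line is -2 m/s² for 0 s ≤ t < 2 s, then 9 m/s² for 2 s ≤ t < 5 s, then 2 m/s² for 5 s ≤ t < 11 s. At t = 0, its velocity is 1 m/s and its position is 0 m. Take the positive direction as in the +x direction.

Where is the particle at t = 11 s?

209.5 m

On each constant-a segment, Δv = aΔt and Δx = v₀Δt + ½aΔt²; chain segment to segment.
0–2 s: v starts 1 m/s; Δx = 1·2 + ½·-2·2² = -2 m; v ends -3 m/s.
2–5 s: v starts -3 m/s; Δx = -3·3 + ½·9·3² = 31.5 m; v ends 24 m/s.
5–11 s: v starts 24 m/s; Δx = 24·6 + ½·2·6² = 180 m; v ends 36 m/s.
x(11) = 0 + Σ Δx = 209.5 m.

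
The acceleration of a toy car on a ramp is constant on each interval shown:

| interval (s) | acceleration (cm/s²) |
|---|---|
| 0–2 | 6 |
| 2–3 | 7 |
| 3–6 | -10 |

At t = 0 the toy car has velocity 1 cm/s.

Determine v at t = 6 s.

-10 cm/s

Δv equals the area under the a-t graph; then v = v₀ + Δv.
0–2 s: 6 × 2 = 12 cm/s
2–3 s: 7 × 1 = 7 cm/s
3–6 s: -10 × 3 = -30 cm/s
Δv = -11 cm/s, so v(6) = 1 + (-11) = -10 cm/s.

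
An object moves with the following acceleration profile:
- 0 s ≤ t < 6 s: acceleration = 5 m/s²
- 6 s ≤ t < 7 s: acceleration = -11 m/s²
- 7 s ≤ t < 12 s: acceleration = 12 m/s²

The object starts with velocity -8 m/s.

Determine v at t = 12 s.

Δv equals the area under the a-t graph; then v = v₀ + Δv.
0–6 s: 5 × 6 = 30 m/s
6–7 s: -11 × 1 = -11 m/s
7–12 s: 12 × 5 = 60 m/s
Δv = 79 m/s, so v(12) = -8 + (79) = 71 m/s.

71 m/s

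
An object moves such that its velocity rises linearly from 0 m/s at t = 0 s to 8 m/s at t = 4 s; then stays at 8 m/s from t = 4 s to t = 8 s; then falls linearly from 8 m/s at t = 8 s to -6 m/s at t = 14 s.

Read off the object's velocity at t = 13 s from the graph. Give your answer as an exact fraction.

On 8–14 s the graph is linear from 8 to -6 m/s: v(13) = 8 + (-6 − 8)·(13 − 8)/(14 − 8) = -11/3 m/s.

-11/3 m/s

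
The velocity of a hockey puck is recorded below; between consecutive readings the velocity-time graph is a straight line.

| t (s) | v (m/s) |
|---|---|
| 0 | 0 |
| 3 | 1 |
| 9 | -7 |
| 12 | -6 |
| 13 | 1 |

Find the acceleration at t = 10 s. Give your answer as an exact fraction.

1/3 m/s²

Acceleration is the slope of the v-t graph on 9–12 s: (-6 − -7)/(12 − 9) = 1/3 m/s².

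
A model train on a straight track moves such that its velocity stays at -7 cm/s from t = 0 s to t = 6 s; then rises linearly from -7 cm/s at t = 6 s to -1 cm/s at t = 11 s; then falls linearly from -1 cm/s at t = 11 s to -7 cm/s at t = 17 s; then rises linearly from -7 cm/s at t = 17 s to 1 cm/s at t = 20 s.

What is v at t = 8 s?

On 6–11 s the graph is linear from -7 to -1 cm/s: v(8) = -7 + (-1 − -7)·(8 − 6)/(11 − 6) = -4.6 cm/s.

-4.6 cm/s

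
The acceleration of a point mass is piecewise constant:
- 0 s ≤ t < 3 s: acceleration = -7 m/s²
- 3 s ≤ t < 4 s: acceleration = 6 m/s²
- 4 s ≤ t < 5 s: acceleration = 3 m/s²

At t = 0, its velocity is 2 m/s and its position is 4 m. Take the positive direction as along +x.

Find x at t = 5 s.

-49 m

On each constant-a segment, Δv = aΔt and Δx = v₀Δt + ½aΔt²; chain segment to segment.
0–3 s: v starts 2 m/s; Δx = 2·3 + ½·-7·3² = -25.5 m; v ends -19 m/s.
3–4 s: v starts -19 m/s; Δx = -19·1 + ½·6·1² = -16 m; v ends -13 m/s.
4–5 s: v starts -13 m/s; Δx = -13·1 + ½·3·1² = -11.5 m; v ends -10 m/s.
x(5) = 4 + Σ Δx = -49 m.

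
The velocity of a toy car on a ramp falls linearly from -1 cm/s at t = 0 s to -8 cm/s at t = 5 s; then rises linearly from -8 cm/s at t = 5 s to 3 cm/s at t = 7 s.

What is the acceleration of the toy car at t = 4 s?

-1.4 cm/s²

Acceleration is the slope of the v-t graph on 0–5 s: (-8 − -1)/(5 − 0) = -1.4 cm/s².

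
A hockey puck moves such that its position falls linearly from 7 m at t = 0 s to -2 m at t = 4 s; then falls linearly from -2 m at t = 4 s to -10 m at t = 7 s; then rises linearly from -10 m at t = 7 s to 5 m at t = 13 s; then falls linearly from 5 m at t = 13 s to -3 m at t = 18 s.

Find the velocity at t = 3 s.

-2.25 m/s

Velocity is the slope of the x-t graph on 0–4 s: (-2 − 7)/(4 − 0) = -2.25 m/s.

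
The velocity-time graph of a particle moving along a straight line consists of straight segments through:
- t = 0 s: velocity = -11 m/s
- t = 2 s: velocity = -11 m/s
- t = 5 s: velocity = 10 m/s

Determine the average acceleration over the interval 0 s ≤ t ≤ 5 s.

4.2 m/s²

Average acceleration = Δv/Δt = (10 − -11)/(5 − 0) = 4.2 m/s².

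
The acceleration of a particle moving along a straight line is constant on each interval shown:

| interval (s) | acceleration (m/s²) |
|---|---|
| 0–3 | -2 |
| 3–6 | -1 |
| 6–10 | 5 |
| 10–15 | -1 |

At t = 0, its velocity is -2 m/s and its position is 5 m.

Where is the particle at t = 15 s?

On each constant-a segment, Δv = aΔt and Δx = v₀Δt + ½aΔt²; chain segment to segment.
0–3 s: v starts -2 m/s; Δx = -2·3 + ½·-2·3² = -15 m; v ends -8 m/s.
3–6 s: v starts -8 m/s; Δx = -8·3 + ½·-1·3² = -28.5 m; v ends -11 m/s.
6–10 s: v starts -11 m/s; Δx = -11·4 + ½·5·4² = -4 m; v ends 9 m/s.
10–15 s: v starts 9 m/s; Δx = 9·5 + ½·-1·5² = 32.5 m; v ends 4 m/s.
x(15) = 5 + Σ Δx = -10 m.

-10 m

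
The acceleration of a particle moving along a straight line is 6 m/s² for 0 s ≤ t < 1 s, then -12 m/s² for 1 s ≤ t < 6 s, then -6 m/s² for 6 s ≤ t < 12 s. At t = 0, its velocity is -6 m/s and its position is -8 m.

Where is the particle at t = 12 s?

-629 m

On each constant-a segment, Δv = aΔt and Δx = v₀Δt + ½aΔt²; chain segment to segment.
0–1 s: v starts -6 m/s; Δx = -6·1 + ½·6·1² = -3 m; v ends 0 m/s.
1–6 s: v starts 0 m/s; Δx = 0·5 + ½·-12·5² = -150 m; v ends -60 m/s.
6–12 s: v starts -60 m/s; Δx = -60·6 + ½·-6·6² = -468 m; v ends -96 m/s.
x(12) = -8 + Σ Δx = -629 m.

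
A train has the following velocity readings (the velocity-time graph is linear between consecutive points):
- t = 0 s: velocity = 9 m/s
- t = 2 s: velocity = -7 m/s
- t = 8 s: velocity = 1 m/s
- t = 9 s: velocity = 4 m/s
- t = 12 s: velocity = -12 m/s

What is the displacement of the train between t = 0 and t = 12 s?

Displacement is the signed area under the v-t curve.
0–2 s: ½(9 + -7)(2) = 2 m
2–8 s: ½(-7 + 1)(6) = -18 m
8–9 s: ½(1 + 4)(1) = 2.5 m
9–12 s: ½(4 + -12)(3) = -12 m
Net displacement = -25.5 m

-25.5 m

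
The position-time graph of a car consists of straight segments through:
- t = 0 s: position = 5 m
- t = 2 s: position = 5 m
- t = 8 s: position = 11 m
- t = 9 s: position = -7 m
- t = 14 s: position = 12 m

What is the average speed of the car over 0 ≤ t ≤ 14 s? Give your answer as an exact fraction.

Average speed = (total path length)/(elapsed time); on a piecewise-linear x-t graph the path length is Σ|Δx|.
0–2 s: |Δx| = |5 − 5| = 0 m
2–8 s: |Δx| = |11 − 5| = 6 m
8–9 s: |Δx| = |-7 − 11| = 18 m
9–14 s: |Δx| = |12 − -7| = 19 m
Total path = 43 m; average speed = 43/14 = 43/14 m/s.

43/14 m/s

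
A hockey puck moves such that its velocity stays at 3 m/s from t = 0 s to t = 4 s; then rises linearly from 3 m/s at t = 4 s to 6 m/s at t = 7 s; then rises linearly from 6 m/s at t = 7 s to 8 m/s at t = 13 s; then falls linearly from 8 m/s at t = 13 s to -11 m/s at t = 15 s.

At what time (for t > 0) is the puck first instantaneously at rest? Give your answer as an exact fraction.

v changes sign on 13–15 s (from 8 to -11); the graph is linear there, so v = 0 at t = 13 + (-8)·(15 − 13)/(-11 − 8) = 263/19 s.

t = 263/19 s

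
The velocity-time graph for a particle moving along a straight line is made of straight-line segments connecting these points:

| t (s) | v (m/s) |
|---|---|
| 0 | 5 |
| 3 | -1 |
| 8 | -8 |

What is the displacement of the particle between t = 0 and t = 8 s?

Net displacement equals the area under the velocity-time graph (areas below the axis count negative).
0–3 s: ½(5 + -1)(3) = 6 m
3–8 s: ½(-1 + -8)(5) = -22.5 m
Net displacement = -16.5 m

-16.5 m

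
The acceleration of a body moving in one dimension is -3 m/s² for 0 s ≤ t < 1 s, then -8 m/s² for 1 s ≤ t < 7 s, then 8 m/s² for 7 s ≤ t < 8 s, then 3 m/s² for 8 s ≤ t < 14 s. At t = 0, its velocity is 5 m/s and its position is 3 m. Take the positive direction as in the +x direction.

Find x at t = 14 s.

On each constant-a segment, Δv = aΔt and Δx = v₀Δt + ½aΔt²; chain segment to segment.
0–1 s: v starts 5 m/s; Δx = 5·1 + ½·-3·1² = 3.5 m; v ends 2 m/s.
1–7 s: v starts 2 m/s; Δx = 2·6 + ½·-8·6² = -132 m; v ends -46 m/s.
7–8 s: v starts -46 m/s; Δx = -46·1 + ½·8·1² = -42 m; v ends -38 m/s.
8–14 s: v starts -38 m/s; Δx = -38·6 + ½·3·6² = -174 m; v ends -20 m/s.
x(14) = 3 + Σ Δx = -341.5 m.

-341.5 m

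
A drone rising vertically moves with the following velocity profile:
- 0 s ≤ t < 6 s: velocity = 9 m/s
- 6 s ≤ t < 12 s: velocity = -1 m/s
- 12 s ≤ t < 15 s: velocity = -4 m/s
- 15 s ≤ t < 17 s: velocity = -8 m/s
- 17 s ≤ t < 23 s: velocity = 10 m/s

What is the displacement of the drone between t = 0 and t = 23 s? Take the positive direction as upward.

80 m

Net displacement equals the area under the velocity-time graph (areas below the axis count negative).
0–6 s: 9 × 6 = 54 m
6–12 s: -1 × 6 = -6 m
12–15 s: -4 × 3 = -12 m
15–17 s: -8 × 2 = -16 m
17–23 s: 10 × 6 = 60 m
Net displacement = 80 m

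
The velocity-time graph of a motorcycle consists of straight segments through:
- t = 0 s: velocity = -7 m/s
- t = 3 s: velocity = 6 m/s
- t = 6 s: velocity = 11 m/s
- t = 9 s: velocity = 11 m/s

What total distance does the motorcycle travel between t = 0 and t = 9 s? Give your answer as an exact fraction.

888/13 m

Distance (not displacement) is the total path length: add the absolute areas under v-t.
0–3 s: v = 0 at t = 21/13 s; triangle areas 147/26 + 54/13 = 255/26 m
3–6 s: |½(6 + 11)(3)| = 25.5 m
6–9 s: |11| × 3 = 33 m
Total distance = 888/13 m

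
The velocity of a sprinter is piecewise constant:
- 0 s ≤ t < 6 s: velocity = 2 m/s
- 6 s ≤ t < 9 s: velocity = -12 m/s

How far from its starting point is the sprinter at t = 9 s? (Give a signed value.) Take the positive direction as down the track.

Displacement is the signed area under the v-t curve.
0–6 s: 2 × 6 = 12 m
6–9 s: -12 × 3 = -36 m
Net displacement = -24 m

-24 m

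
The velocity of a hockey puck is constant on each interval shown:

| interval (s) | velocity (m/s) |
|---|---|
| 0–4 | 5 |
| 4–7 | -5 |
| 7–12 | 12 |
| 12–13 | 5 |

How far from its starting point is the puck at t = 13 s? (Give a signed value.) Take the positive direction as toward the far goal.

70 m

Net displacement equals the area under the velocity-time graph (areas below the axis count negative).
0–4 s: 5 × 4 = 20 m
4–7 s: -5 × 3 = -15 m
7–12 s: 12 × 5 = 60 m
12–13 s: 5 × 1 = 5 m
Net displacement = 70 m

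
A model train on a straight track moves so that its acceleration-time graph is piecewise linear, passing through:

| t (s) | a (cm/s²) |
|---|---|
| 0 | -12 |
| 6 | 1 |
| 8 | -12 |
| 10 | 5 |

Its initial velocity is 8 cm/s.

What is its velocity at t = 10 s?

-43 cm/s

Δv equals the area under the a-t graph; then v = v₀ + Δv.
0–6 s: ½(-12 + 1)(6) = -33 cm/s
6–8 s: ½(1 + -12)(2) = -11 cm/s
8–10 s: ½(-12 + 5)(2) = -7 cm/s
Δv = -51 cm/s, so v(10) = 8 + (-51) = -43 cm/s.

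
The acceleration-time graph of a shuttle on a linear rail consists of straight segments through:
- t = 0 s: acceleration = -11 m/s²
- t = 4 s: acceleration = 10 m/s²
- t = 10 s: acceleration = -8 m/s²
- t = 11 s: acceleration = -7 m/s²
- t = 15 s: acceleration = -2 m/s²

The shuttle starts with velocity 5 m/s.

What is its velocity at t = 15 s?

-16.5 m/s

Δv equals the area under the a-t graph; then v = v₀ + Δv.
0–4 s: ½(-11 + 10)(4) = -2 m/s
4–10 s: ½(10 + -8)(6) = 6 m/s
10–11 s: ½(-8 + -7)(1) = -7.5 m/s
11–15 s: ½(-7 + -2)(4) = -18 m/s
Δv = -21.5 m/s, so v(15) = 5 + (-21.5) = -16.5 m/s.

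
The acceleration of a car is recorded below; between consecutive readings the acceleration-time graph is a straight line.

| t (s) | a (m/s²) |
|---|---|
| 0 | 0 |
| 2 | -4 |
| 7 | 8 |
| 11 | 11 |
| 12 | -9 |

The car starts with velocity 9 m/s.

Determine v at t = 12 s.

54 m/s

Δv equals the area under the a-t graph; then v = v₀ + Δv.
0–2 s: ½(0 + -4)(2) = -4 m/s
2–7 s: ½(-4 + 8)(5) = 10 m/s
7–11 s: ½(8 + 11)(4) = 38 m/s
11–12 s: ½(11 + -9)(1) = 1 m/s
Δv = 45 m/s, so v(12) = 9 + (45) = 54 m/s.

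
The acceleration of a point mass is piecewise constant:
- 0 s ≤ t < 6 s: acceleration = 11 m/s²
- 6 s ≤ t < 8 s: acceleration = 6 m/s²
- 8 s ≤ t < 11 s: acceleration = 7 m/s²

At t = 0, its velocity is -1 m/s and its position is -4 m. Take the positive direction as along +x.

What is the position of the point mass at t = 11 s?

592.5 m

On each constant-a segment, Δv = aΔt and Δx = v₀Δt + ½aΔt²; chain segment to segment.
0–6 s: v starts -1 m/s; Δx = -1·6 + ½·11·6² = 192 m; v ends 65 m/s.
6–8 s: v starts 65 m/s; Δx = 65·2 + ½·6·2² = 142 m; v ends 77 m/s.
8–11 s: v starts 77 m/s; Δx = 77·3 + ½·7·3² = 262.5 m; v ends 98 m/s.
x(11) = -4 + Σ Δx = 592.5 m.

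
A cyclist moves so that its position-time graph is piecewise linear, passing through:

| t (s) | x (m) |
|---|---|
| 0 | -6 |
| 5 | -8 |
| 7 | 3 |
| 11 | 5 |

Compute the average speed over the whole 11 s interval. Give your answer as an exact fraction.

15/11 m/s

Average speed = (total path length)/(elapsed time); on a piecewise-linear x-t graph the path length is Σ|Δx|.
0–5 s: |Δx| = |-8 − -6| = 2 m
5–7 s: |Δx| = |3 − -8| = 11 m
7–11 s: |Δx| = |5 − 3| = 2 m
Total path = 15 m; average speed = 15/11 = 15/11 m/s.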